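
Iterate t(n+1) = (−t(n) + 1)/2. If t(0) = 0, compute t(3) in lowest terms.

3/8

t(1) = (−0 + 1)/2 = 1/2.
t(2) = (−(1/2) + 1)/2 = 1/4.
t(3) = (−(1/4) + 1)/2 = 3/8.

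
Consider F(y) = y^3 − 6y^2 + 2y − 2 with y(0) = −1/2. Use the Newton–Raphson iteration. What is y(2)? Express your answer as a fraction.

85542/71155

F'(y) = 3y^2 − 12y + 2.
F(−1/2) = −37/8, F'(−1/2) = 35/4, so y(1) = (−1/2) − (−37/8)/(35/4) = 1/35.
F(1/35) = −83509/42875, F'(1/35) = 2033/1225, so y(2) = (1/35) − (−83509/42875)/(2033/1225) = 85542/71155.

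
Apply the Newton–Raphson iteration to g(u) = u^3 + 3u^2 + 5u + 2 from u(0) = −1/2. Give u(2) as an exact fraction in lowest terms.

−1906/3487

g'(u) = 3u^2 + 6u + 5.
g(−1/2) = 1/8, g'(−1/2) = 11/4, so u(1) = (−1/2) − (1/8)/(11/4) = −6/11.
g(−6/11) = 4/1331, g'(−6/11) = 317/121, so u(2) = (−6/11) − (4/1331)/(317/121) = −1906/3487.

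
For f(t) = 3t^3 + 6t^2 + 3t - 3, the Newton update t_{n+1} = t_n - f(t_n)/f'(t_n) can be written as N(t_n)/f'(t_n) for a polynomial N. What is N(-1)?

3

f'(t) = 9t^2 + 12t + 3.
N(t) = t·f'(t) - f(t) = t·(9t^2 + 12t + 3) - (3t^3 + 6t^2 + 3t - 3) = 6t^3 + 6t^2 + 3.
N(-1) = 3.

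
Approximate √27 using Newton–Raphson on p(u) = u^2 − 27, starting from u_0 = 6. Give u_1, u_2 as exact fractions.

p'(u) = 2u.
p(6) = 9, p'(6) = 12, so u_1 = 6 − 9/12 = 21/4.
p(21/4) = 9/16, p'(21/4) = 21/2, so u_2 = (21/4) − (9/16)/(21/2) = 291/56.

u_1 = 21/4, u_2 = 291/56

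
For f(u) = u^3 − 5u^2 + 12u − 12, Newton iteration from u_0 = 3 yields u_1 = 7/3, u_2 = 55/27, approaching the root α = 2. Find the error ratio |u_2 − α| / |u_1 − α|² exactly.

u_1 − α = 7/3 − 2 = 1/3, so |u_1 − α| = 1/3.
u_2 − α = 55/27 − 2 = 1/27, so |u_2 − α| = 1/27.
|u_1 − α|² = 1/9.
Ratio = (1/27) / (1/9) = 1/3.

1/3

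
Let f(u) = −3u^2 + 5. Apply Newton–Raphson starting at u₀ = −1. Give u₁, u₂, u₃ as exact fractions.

f'(u) = −6u.
f(−1) = 2, f'(−1) = 6, so u₁ = (−1) − 2/6 = −4/3.
f(−4/3) = −1/3, f'(−4/3) = 8, so u₂ = (−4/3) − (−1/3)/8 = −31/24.
f(−31/24) = −1/192, f'(−31/24) = 31/4, so u₃ = (−31/24) − (−1/192)/(31/4) = −1921/1488.

u₁ = −4/3, u₂ = −31/24, u₃ = −1921/1488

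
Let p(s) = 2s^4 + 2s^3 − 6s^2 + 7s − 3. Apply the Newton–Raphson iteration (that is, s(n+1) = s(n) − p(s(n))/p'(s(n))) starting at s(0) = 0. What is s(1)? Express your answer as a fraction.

p'(s) = 8s^3 + 6s^2 − 12s + 7.
p(0) = −3, p'(0) = 7, so s(1) = 0 − (−3)/7 = 3/7.

3/7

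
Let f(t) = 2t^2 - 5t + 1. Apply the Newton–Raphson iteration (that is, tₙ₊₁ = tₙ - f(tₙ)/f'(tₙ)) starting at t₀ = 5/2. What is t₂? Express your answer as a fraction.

f'(t) = 4t - 5.
f(5/2) = 1, f'(5/2) = 5, so t₁ = (5/2) - 1/5 = 23/10.
f(23/10) = 2/25, f'(23/10) = 21/5, so t₂ = (23/10) - (2/25)/(21/5) = 479/210.

479/210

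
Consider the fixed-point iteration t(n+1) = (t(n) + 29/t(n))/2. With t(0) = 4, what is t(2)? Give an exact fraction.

t(1) = (4 + 29/4)/2 = 45/8.
t(2) = (45/8 + 29/(45/8))/2 = 3881/720.

3881/720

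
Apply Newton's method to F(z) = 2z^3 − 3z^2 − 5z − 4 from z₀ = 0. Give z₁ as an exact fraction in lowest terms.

F'(z) = 6z^2 − 6z − 5.
F(0) = −4, F'(0) = −5, so z₁ = 0 − (−4)/(−5) = −4/5.

−4/5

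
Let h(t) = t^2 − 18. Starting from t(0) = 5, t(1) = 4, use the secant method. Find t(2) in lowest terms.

h(5) = 7, h(4) = −2. t(2) = 4 − (−2)·(4 − 5)/((−2) − 7) = 38/9.

38/9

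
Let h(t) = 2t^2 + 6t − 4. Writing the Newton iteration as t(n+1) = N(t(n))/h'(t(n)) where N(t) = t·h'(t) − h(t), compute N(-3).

22

h'(t) = 4t + 6.
N(t) = t·h'(t) − h(t) = t·(4t + 6) − (2t^2 + 6t − 4) = 2t^2 + 4.
N(-3) = 22.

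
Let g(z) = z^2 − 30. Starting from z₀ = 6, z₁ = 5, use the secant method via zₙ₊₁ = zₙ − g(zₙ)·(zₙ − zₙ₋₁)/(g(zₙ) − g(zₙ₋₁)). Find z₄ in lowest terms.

2525/461

g(6) = 6, g(5) = −5. z₂ = 5 − (−5)·(5 − 6)/((−5) − 6) = 60/11.
g(5) = −5, g(60/11) = −30/121. z₃ = (60/11) − (−30/121)·((60/11) − 5)/((−30/121) − (−5)) = 126/23.
g(60/11) = −30/121, g(126/23) = 6/529. z₄ = (126/23) − (6/529)·((126/23) − (60/11))/((6/529) − (−30/121)) = 2525/461.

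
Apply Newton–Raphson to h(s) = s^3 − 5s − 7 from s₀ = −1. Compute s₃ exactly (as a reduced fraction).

h'(s) = 3s^2 − 5.
h(−1) = −3, h'(−1) = −2, so s₁ = (−1) − (−3)/(−2) = −5/2.
h(−5/2) = −81/8, h'(−5/2) = 55/4, so s₂ = (−5/2) − (−81/8)/(55/4) = −97/55.
h(−97/55) = −610173/166375, h'(−97/55) = 13102/3025, so s₃ = (−97/55) − (−610173/166375)/(13102/3025) = −660721/720610.

−660721/720610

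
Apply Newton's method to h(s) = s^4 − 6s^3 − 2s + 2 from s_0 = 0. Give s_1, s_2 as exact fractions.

h'(s) = 4s^3 − 18s^2 − 2.
h(0) = 2, h'(0) = −2, so s_1 = 0 − 2/(−2) = 1.
h(1) = −5, h'(1) = −16, so s_2 = 1 − (−5)/(−16) = 11/16.

s_1 = 1, s_2 = 11/16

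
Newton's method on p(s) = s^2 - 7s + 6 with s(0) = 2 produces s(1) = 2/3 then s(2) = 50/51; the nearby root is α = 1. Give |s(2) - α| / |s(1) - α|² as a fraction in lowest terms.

s(1) - α = 2/3 - 1 = -1/3, so |s(1) - α| = 1/3.
s(2) - α = 50/51 - 1 = -1/51, so |s(2) - α| = 1/51.
|s(1) - α|² = 1/9.
Ratio = (1/51) / (1/9) = 3/17.

3/17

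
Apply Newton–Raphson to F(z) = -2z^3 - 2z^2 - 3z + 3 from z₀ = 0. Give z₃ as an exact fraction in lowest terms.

3871/6331

F'(z) = -6z^2 - 4z - 3.
F(0) = 3, F'(0) = -3, so z₁ = 0 - 3/(-3) = 1.
F(1) = -4, F'(1) = -13, so z₂ = 1 - (-4)/(-13) = 9/13.
F(9/13) = -1536/2197, F'(9/13) = -1461/169, so z₃ = (9/13) - (-1536/2197)/(-1461/169) = 3871/6331.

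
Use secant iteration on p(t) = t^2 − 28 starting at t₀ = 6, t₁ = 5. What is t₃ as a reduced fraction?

p(6) = 8, p(5) = −3. t₂ = 5 − (−3)·(5 − 6)/((−3) − 8) = 58/11.
p(5) = −3, p(58/11) = −24/121. t₃ = (58/11) − (−24/121)·((58/11) − 5)/((−24/121) − (−3)) = 598/113.

598/113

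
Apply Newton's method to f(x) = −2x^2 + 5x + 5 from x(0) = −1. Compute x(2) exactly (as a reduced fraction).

−503/657

f'(x) = −4x + 5.
f(−1) = −2, f'(−1) = 9, so x(1) = (−1) − (−2)/9 = −7/9.
f(−7/9) = −8/81, f'(−7/9) = 73/9, so x(2) = (−7/9) − (−8/81)/(73/9) = −503/657.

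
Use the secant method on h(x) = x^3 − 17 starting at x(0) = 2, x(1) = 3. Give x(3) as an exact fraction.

h(2) = −9, h(3) = 10. x(2) = 3 − 10·(3 − 2)/(10 − (−9)) = 47/19.
h(3) = 10, h(47/19) = −12780/6859. x(3) = (47/19) − (−12780/6859)·((47/19) − 3)/((−12780/6859) − 10) = 20801/8137.

20801/8137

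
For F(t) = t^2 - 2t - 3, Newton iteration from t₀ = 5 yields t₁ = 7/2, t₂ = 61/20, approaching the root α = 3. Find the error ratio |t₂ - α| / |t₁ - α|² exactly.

1/5

t₁ - α = 7/2 - 3 = 1/2, so |t₁ - α| = 1/2.
t₂ - α = 61/20 - 3 = 1/20, so |t₂ - α| = 1/20.
|t₁ - α|² = 1/4.
Ratio = (1/20) / (1/4) = 1/5.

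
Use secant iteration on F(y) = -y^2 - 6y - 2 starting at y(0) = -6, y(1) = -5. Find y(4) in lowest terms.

-1705/302

F(-6) = -2, F(-5) = 3. y(2) = (-5) - 3·((-5) - (-6))/(3 - (-2)) = -28/5.
F(-5) = 3, F(-28/5) = 6/25. y(3) = (-28/5) - (6/25)·((-28/5) - (-5))/((6/25) - 3) = -130/23.
F(-28/5) = 6/25, F(-130/23) = -18/529. y(4) = (-130/23) - (-18/529)·((-130/23) - (-28/5))/((-18/529) - (6/25)) = -1705/302.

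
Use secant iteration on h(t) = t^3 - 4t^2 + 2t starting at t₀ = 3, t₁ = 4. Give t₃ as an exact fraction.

2592/769

h(3) = -3, h(4) = 8. t₂ = 4 - 8·(4 - 3)/(8 - (-3)) = 36/11.
h(4) = 8, h(36/11) = -1656/1331. t₃ = (36/11) - (-1656/1331)·((36/11) - 4)/((-1656/1331) - 8) = 2592/769.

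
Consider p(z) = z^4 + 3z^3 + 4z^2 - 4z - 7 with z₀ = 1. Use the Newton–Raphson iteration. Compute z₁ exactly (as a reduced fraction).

p'(z) = 4z^3 + 9z^2 + 8z - 4.
p(1) = -3, p'(1) = 17, so z₁ = 1 - (-3)/17 = 20/17.

20/17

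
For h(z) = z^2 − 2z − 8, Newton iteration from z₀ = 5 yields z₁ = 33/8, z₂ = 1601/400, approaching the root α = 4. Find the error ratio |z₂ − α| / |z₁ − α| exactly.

1/50

z₁ − α = 33/8 − 4 = 1/8, so |z₁ − α| = 1/8.
z₂ − α = 1601/400 − 4 = 1/400, so |z₂ − α| = 1/400.
Ratio = (1/400) / (1/8) = 1/50.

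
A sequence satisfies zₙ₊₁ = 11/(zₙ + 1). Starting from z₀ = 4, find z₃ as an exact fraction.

176/71

z₁ = 11/(4 + 1) = 11/5.
z₂ = 11/(11/5 + 1) = 55/16.
z₃ = 11/(55/16 + 1) = 176/71.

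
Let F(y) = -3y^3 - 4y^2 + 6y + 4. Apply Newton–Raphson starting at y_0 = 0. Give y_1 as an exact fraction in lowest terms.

F'(y) = -9y^2 - 8y + 6.
F(0) = 4, F'(0) = 6, so y_1 = 0 - 4/6 = -2/3.

-2/3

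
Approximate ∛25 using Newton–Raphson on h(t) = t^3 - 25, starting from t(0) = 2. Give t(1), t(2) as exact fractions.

h'(t) = 3t^2.
h(2) = -17, h'(2) = 12, so t(1) = 2 - (-17)/12 = 41/12.
h(41/12) = 25721/1728, h'(41/12) = 1681/48, so t(2) = (41/12) - (25721/1728)/(1681/48) = 90521/30258.

t(1) = 41/12, t(2) = 90521/30258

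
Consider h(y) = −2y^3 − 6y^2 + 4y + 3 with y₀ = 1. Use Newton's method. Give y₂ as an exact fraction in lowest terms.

7804/8449

h'(y) = −6y^2 − 12y + 4.
h(1) = −1, h'(1) = −14, so y₁ = 1 − (−1)/(−14) = 13/14.
h(13/14) = −83/1372, h'(13/14) = −1207/98, so y₂ = (13/14) − (−83/1372)/(−1207/98) = 7804/8449.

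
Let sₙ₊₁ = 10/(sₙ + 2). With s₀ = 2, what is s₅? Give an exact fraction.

s₁ = 10/(2 + 2) = 5/2.
s₂ = 10/(5/2 + 2) = 20/9.
s₃ = 10/(20/9 + 2) = 45/19.
s₄ = 10/(45/19 + 2) = 190/83.
s₅ = 10/(190/83 + 2) = 415/178.

415/178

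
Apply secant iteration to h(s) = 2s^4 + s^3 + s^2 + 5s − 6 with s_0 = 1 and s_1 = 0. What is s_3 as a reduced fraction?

162/181

h(1) = 3, h(0) = −6. s_2 = 0 − (−6)·(0 − 1)/((−6) − 3) = 2/3.
h(0) = −6, h(2/3) = −124/81. s_3 = (2/3) − (−124/81)·((2/3) − 0)/((−124/81) − (−6)) = 162/181.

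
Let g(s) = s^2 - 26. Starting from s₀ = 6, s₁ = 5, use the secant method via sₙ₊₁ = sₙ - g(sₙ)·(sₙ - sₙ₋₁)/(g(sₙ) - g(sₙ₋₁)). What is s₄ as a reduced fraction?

31721/6221

g(6) = 10, g(5) = -1. s₂ = 5 - (-1)·(5 - 6)/((-1) - 10) = 56/11.
g(5) = -1, g(56/11) = -10/121. s₃ = (56/11) - (-10/121)·((56/11) - 5)/((-10/121) - (-1)) = 566/111.
g(56/11) = -10/121, g(566/111) = 10/12321. s₄ = (566/111) - (10/12321)·((566/111) - (56/11))/((10/12321) - (-10/121)) = 31721/6221.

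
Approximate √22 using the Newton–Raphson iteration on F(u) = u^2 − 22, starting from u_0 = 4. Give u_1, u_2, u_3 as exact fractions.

u_1 = 19/4, u_2 = 713/152, u_3 = 1016657/216752

F'(u) = 2u.
F(4) = −6, F'(4) = 8, so u_1 = 4 − (−6)/8 = 19/4.
F(19/4) = 9/16, F'(19/4) = 19/2, so u_2 = (19/4) − (9/16)/(19/2) = 713/152.
F(713/152) = 81/23104, F'(713/152) = 713/76, so u_3 = (713/152) − (81/23104)/(713/76) = 1016657/216752.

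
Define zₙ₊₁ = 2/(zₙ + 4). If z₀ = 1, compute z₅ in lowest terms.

218/485

z₁ = 2/(1 + 4) = 2/5.
z₂ = 2/(2/5 + 4) = 5/11.
z₃ = 2/(5/11 + 4) = 22/49.
z₄ = 2/(22/49 + 4) = 49/109.
z₅ = 2/(49/109 + 4) = 218/485.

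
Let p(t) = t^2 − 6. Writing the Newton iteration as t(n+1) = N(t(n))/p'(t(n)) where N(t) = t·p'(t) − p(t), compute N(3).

15

p'(t) = 2t.
N(t) = t·p'(t) − p(t) = t·(2t) − (t^2 − 6) = t^2 + 6.
N(3) = 15.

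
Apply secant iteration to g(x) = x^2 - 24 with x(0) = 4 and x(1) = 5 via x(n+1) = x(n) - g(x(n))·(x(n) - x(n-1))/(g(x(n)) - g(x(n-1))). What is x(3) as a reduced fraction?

g(4) = -8, g(5) = 1. x(2) = 5 - 1·(5 - 4)/(1 - (-8)) = 44/9.
g(5) = 1, g(44/9) = -8/81. x(3) = (44/9) - (-8/81)·((44/9) - 5)/((-8/81) - 1) = 436/89.

436/89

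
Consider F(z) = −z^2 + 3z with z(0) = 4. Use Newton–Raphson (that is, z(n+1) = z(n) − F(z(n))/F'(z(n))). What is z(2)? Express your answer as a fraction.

256/85

F'(z) = −2z + 3.
F(4) = −4, F'(4) = −5, so z(1) = 4 − (−4)/(−5) = 16/5.
F(16/5) = −16/25, F'(16/5) = −17/5, so z(2) = (16/5) − (−16/25)/(−17/5) = 256/85.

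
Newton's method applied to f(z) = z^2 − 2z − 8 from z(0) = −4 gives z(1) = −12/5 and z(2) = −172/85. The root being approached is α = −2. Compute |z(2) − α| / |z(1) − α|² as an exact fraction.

5/34

z(1) − α = −12/5 − (−2) = −12/5 + 2 = −2/5, so |z(1) − α| = 2/5.
z(2) − α = −172/85 − (−2) = −172/85 + 2 = −2/85, so |z(2) − α| = 2/85.
|z(1) − α|² = 4/25.
Ratio = (2/85) / (4/25) = 5/34.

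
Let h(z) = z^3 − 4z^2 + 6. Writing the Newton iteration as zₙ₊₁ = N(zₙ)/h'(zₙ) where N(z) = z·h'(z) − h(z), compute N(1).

h'(z) = 3z^2 − 8z.
N(z) = z·h'(z) − h(z) = z·(3z^2 − 8z) − (z^3 − 4z^2 + 6) = 2z^3 − 4z^2 − 6.
N(1) = −8.

−8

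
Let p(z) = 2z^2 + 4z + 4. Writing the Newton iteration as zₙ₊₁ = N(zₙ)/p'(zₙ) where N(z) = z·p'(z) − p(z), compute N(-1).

−2

p'(z) = 4z + 4.
N(z) = z·p'(z) − p(z) = z·(4z + 4) − (2z^2 + 4z + 4) = 2z^2 − 4.
N(-1) = −2.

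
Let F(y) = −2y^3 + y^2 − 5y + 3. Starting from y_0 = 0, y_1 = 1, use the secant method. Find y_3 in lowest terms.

F(0) = 3, F(1) = −3. y_2 = 1 − (−3)·(1 − 0)/((−3) − 3) = 1/2.
F(1) = −3, F(1/2) = 1/2. y_3 = (1/2) − (1/2)·((1/2) − 1)/((1/2) − (−3)) = 4/7.

4/7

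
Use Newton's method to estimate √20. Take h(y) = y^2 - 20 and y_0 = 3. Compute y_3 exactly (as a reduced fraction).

4858801/1086456

h'(y) = 2y.
h(3) = -11, h'(3) = 6, so y_1 = 3 - (-11)/6 = 29/6.
h(29/6) = 121/36, h'(29/6) = 29/3, so y_2 = (29/6) - (121/36)/(29/3) = 1561/348.
h(1561/348) = 14641/121104, h'(1561/348) = 1561/174, so y_3 = (1561/348) - (14641/121104)/(1561/174) = 4858801/1086456.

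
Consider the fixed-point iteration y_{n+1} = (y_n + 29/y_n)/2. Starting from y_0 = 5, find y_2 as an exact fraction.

y_1 = (5 + 29/5)/2 = 27/5.
y_2 = (27/5 + 29/(27/5))/2 = 727/135.

727/135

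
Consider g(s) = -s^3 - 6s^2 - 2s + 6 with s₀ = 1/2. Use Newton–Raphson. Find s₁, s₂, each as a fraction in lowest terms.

g'(s) = -3s^2 - 12s - 2.
g(1/2) = 27/8, g'(1/2) = -35/4, so s₁ = (1/2) - (27/8)/(-35/4) = 31/35.
g(31/35) = -50301/42875, g'(31/35) = -18353/1225, so s₂ = (31/35) - (-50301/42875)/(-18353/1225) = 518642/642355.

s₁ = 31/35, s₂ = 518642/642355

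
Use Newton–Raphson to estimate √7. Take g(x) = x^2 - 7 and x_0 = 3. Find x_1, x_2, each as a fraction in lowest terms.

g'(x) = 2x.
g(3) = 2, g'(3) = 6, so x_1 = 3 - 2/6 = 8/3.
g(8/3) = 1/9, g'(8/3) = 16/3, so x_2 = (8/3) - (1/9)/(16/3) = 127/48.

x_1 = 8/3, x_2 = 127/48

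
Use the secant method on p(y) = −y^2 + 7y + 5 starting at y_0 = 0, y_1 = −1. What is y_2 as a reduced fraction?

p(0) = 5, p(−1) = −3. y_2 = (−1) − (−3)·((−1) − 0)/((−3) − 5) = −5/8.

−5/8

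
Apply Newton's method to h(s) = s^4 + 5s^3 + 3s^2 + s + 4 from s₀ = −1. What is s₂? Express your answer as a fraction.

h'(s) = 4s^3 + 15s^2 + 6s + 1.
h(−1) = 2, h'(−1) = 6, so s₁ = (−1) − 2/6 = −4/3.
h(−4/3) = −56/81, h'(−4/3) = 275/27, so s₂ = (−4/3) − (−56/81)/(275/27) = −348/275.

−348/275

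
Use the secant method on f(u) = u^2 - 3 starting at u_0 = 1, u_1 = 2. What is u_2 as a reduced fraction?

f(1) = -2, f(2) = 1. u_2 = 2 - 1·(2 - 1)/(1 - (-2)) = 5/3.

5/3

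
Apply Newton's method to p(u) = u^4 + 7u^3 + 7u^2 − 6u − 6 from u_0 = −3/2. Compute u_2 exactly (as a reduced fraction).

−6293543/4122528

p'(u) = 4u^3 + 21u^2 + 14u − 6.
p(−3/2) = 3/16, p'(−3/2) = 27/4, so u_1 = (−3/2) − (3/16)/(27/4) = −55/36.
p(−55/36) = −14291/1679616, p'(−55/36) = 42943/5832, so u_2 = (−55/36) − (−14291/1679616)/(42943/5832) = −6293543/4122528.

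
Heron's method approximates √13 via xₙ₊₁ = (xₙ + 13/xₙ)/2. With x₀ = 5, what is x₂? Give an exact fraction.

x₁ = (5 + 13/5)/2 = 19/5.
x₂ = (19/5 + 13/(19/5))/2 = 343/95.

343/95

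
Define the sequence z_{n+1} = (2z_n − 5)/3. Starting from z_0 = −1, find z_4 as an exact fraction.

−341/81

z_1 = (2·(−1) − 5)/3 = −7/3.
z_2 = (2·(−7/3) − 5)/3 = −29/9.
z_3 = (2·(−29/9) − 5)/3 = −103/27.
z_4 = (2·(−103/27) − 5)/3 = −341/81.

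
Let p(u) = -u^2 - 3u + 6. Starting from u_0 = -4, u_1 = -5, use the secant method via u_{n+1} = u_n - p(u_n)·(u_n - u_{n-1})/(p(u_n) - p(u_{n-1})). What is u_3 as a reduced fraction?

-83/19

p(-4) = 2, p(-5) = -4. u_2 = (-5) - (-4)·((-5) - (-4))/((-4) - 2) = -13/3.
p(-5) = -4, p(-13/3) = 2/9. u_3 = (-13/3) - (2/9)·((-13/3) - (-5))/((2/9) - (-4)) = -83/19.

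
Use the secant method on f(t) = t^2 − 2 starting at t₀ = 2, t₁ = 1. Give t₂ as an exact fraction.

f(2) = 2, f(1) = −1. t₂ = 1 − (−1)·(1 − 2)/((−1) − 2) = 4/3.

4/3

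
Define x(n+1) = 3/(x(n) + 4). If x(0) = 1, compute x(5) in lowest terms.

x(1) = 3/(1 + 4) = 3/5.
x(2) = 3/(3/5 + 4) = 15/23.
x(3) = 3/(15/23 + 4) = 69/107.
x(4) = 3/(69/107 + 4) = 321/497.
x(5) = 3/(321/497 + 4) = 1491/2309.

1491/2309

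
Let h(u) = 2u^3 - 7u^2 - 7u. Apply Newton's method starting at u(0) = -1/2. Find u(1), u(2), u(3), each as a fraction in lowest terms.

h'(u) = 6u^2 - 14u - 7.
h(-1/2) = 3/2, h'(-1/2) = 3/2, so u(1) = (-1/2) - (3/2)/(3/2) = -3/2.
h(-3/2) = -12, h'(-3/2) = 55/2, so u(2) = (-3/2) - (-12)/(55/2) = -117/110.
h(-117/110) = -479232/166375, h'(-117/110) = 88807/6050, so u(3) = (-117/110) - (-479232/166375)/(88807/6050) = -8473491/9768770.

u(1) = -3/2, u(2) = -117/110, u(3) = -8473491/9768770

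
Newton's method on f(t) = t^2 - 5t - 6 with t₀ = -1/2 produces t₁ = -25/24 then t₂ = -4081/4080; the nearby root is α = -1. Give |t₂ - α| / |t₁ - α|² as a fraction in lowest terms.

t₁ - α = -25/24 - (-1) = -25/24 + 1 = -1/24, so |t₁ - α| = 1/24.
t₂ - α = -4081/4080 - (-1) = -4081/4080 + 1 = -1/4080, so |t₂ - α| = 1/4080.
|t₁ - α|² = 1/576.
Ratio = (1/4080) / (1/576) = 12/85.

12/85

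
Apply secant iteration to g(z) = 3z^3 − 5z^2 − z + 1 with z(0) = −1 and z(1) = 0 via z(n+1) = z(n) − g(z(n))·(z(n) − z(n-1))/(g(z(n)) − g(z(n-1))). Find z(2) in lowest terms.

g(−1) = −6, g(0) = 1. z(2) = 0 − 1·(0 − (−1))/(1 − (−6)) = −1/7.

−1/7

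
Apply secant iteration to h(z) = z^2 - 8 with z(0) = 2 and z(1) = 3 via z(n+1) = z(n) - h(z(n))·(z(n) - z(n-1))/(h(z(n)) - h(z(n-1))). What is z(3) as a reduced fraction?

h(2) = -4, h(3) = 1. z(2) = 3 - 1·(3 - 2)/(1 - (-4)) = 14/5.
h(3) = 1, h(14/5) = -4/25. z(3) = (14/5) - (-4/25)·((14/5) - 3)/((-4/25) - 1) = 82/29.

82/29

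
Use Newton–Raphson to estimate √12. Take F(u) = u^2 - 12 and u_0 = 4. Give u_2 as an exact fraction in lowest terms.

F'(u) = 2u.
F(4) = 4, F'(4) = 8, so u_1 = 4 - 4/8 = 7/2.
F(7/2) = 1/4, F'(7/2) = 7, so u_2 = (7/2) - (1/4)/7 = 97/28.

97/28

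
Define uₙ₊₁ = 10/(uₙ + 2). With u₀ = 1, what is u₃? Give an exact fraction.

u₁ = 10/(1 + 2) = 10/3.
u₂ = 10/(10/3 + 2) = 15/8.
u₃ = 10/(15/8 + 2) = 80/31.

80/31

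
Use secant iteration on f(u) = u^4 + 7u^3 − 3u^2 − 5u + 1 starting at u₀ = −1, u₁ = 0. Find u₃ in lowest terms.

64/245

f(−1) = −3, f(0) = 1. u₂ = 0 − 1·(0 − (−1))/(1 − (−3)) = −1/4.
f(0) = 1, f(−1/4) = 501/256. u₃ = (−1/4) − (501/256)·((−1/4) − 0)/((501/256) − 1) = 64/245.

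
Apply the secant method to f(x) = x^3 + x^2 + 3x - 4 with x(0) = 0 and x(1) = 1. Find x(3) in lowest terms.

156/181

f(0) = -4, f(1) = 1. x(2) = 1 - 1·(1 - 0)/(1 - (-4)) = 4/5.
f(1) = 1, f(4/5) = -56/125. x(3) = (4/5) - (-56/125)·((4/5) - 1)/((-56/125) - 1) = 156/181.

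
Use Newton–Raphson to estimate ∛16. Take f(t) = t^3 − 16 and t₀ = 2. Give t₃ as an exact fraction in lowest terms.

f'(t) = 3t^2.
f(2) = −8, f'(2) = 12, so t₁ = 2 − (−8)/12 = 8/3.
f(8/3) = 80/27, f'(8/3) = 64/3, so t₂ = (8/3) − (80/27)/(64/3) = 91/36.
f(91/36) = 7075/46656, f'(91/36) = 8281/432, so t₃ = (91/36) − (7075/46656)/(8281/432) = 1126819/447174.

1126819/447174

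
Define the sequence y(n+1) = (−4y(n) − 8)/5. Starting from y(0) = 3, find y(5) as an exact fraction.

−1352/625

y(1) = (−4·3 − 8)/5 = −4.
y(2) = (−4·(−4) − 8)/5 = 8/5.
y(3) = (−4·(8/5) − 8)/5 = −72/25.
y(4) = (−4·(−72/25) − 8)/5 = 88/125.
y(5) = (−4·(88/125) − 8)/5 = −1352/625.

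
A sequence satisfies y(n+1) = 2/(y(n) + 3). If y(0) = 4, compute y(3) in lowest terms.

y(1) = 2/(4 + 3) = 2/7.
y(2) = 2/(2/7 + 3) = 14/23.
y(3) = 2/(14/23 + 3) = 46/83.

46/83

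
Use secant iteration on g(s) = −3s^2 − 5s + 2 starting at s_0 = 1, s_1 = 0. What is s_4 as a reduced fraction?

g(1) = −6, g(0) = 2. s_2 = 0 − 2·(0 − 1)/(2 − (−6)) = 1/4.
g(0) = 2, g(1/4) = 9/16. s_3 = (1/4) − (9/16)·((1/4) − 0)/((9/16) − 2) = 8/23.
g(1/4) = 9/16, g(8/23) = −54/529. s_4 = (8/23) − (−54/529)·((8/23) − (1/4))/((−54/529) − (9/16)) = 208/625.

208/625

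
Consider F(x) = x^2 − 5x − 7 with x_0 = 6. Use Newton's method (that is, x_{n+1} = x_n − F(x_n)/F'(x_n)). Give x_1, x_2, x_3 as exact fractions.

x_1 = 43/7, x_2 = 2192/357, x_3 = 5697007/927843

F'(x) = 2x − 5.
F(6) = −1, F'(6) = 7, so x_1 = 6 − (−1)/7 = 43/7.
F(43/7) = 1/49, F'(43/7) = 51/7, so x_2 = (43/7) − (1/49)/(51/7) = 2192/357.
F(2192/357) = 1/127449, F'(2192/357) = 2599/357, so x_3 = (2192/357) − (1/127449)/(2599/357) = 5697007/927843.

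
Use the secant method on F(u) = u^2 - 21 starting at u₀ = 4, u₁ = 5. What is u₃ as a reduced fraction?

197/43

F(4) = -5, F(5) = 4. u₂ = 5 - 4·(5 - 4)/(4 - (-5)) = 41/9.
F(5) = 4, F(41/9) = -20/81. u₃ = (41/9) - (-20/81)·((41/9) - 5)/((-20/81) - 4) = 197/43.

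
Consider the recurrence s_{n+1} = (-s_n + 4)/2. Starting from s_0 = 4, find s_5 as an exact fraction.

5/4

s_1 = (-4 + 4)/2 = 0.
s_2 = (-0 + 4)/2 = 2.
s_3 = (-2 + 4)/2 = 1.
s_4 = (-1 + 4)/2 = 3/2.
s_5 = (-(3/2) + 4)/2 = 5/4.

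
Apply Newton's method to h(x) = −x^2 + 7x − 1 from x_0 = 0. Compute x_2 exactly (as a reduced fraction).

48/329

h'(x) = −2x + 7.
h(0) = −1, h'(0) = 7, so x_1 = 0 − (−1)/7 = 1/7.
h(1/7) = −1/49, h'(1/7) = 47/7, so x_2 = (1/7) − (−1/49)/(47/7) = 48/329.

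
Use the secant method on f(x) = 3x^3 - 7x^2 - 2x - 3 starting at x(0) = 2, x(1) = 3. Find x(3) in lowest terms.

f(2) = -11, f(3) = 9. x(2) = 3 - 9·(3 - 2)/(9 - (-11)) = 51/20.
f(3) = 9, f(51/20) = -30987/8000. x(3) = (51/20) - (-30987/8000)·((51/20) - 3)/((-30987/8000) - 9) = 30729/11443.

30729/11443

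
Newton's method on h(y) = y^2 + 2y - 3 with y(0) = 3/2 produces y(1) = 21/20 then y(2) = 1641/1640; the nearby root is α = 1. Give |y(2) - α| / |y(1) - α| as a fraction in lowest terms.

1/82

y(1) - α = 21/20 - 1 = 1/20, so |y(1) - α| = 1/20.
y(2) - α = 1641/1640 - 1 = 1/1640, so |y(2) - α| = 1/1640.
Ratio = (1/1640) / (1/20) = 1/82.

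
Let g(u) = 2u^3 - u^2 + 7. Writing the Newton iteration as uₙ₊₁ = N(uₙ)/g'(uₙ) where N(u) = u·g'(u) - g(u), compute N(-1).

g'(u) = 6u^2 - 2u.
N(u) = u·g'(u) - g(u) = u·(6u^2 - 2u) - (2u^3 - u^2 + 7) = 4u^3 - u^2 - 7.
N(-1) = -12.

-12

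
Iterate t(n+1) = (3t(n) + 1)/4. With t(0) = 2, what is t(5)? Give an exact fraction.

1267/1024

t(1) = (3·2 + 1)/4 = 7/4.
t(2) = (3·(7/4) + 1)/4 = 25/16.
t(3) = (3·(25/16) + 1)/4 = 91/64.
t(4) = (3·(91/64) + 1)/4 = 337/256.
t(5) = (3·(337/256) + 1)/4 = 1267/1024.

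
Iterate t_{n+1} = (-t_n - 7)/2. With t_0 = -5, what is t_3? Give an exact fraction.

-2

t_1 = (-(-5) - 7)/2 = -1.
t_2 = (-(-1) - 7)/2 = -3.
t_3 = (-(-3) - 7)/2 = -2.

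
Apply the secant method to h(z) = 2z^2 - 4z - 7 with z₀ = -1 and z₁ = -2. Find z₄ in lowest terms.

-268/239

h(-1) = -1, h(-2) = 9. z₂ = (-2) - 9·((-2) - (-1))/(9 - (-1)) = -11/10.
h(-2) = 9, h(-11/10) = -9/50. z₃ = (-11/10) - (-9/50)·((-11/10) - (-2))/((-9/50) - 9) = -19/17.
h(-11/10) = -9/50, h(-19/17) = -9/289. z₄ = (-19/17) - (-9/289)·((-19/17) - (-11/10))/((-9/289) - (-9/50)) = -268/239.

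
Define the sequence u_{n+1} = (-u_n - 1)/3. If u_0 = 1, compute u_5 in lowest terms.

u_1 = (-1 - 1)/3 = -2/3.
u_2 = (-(-2/3) - 1)/3 = -1/9.
u_3 = (-(-1/9) - 1)/3 = -8/27.
u_4 = (-(-8/27) - 1)/3 = -19/81.
u_5 = (-(-19/81) - 1)/3 = -62/243.

-62/243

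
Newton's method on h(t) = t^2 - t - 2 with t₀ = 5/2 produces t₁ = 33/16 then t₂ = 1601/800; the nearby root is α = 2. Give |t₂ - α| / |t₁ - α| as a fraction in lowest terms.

t₁ - α = 33/16 - 2 = 1/16, so |t₁ - α| = 1/16.
t₂ - α = 1601/800 - 2 = 1/800, so |t₂ - α| = 1/800.
Ratio = (1/800) / (1/16) = 1/50.

1/50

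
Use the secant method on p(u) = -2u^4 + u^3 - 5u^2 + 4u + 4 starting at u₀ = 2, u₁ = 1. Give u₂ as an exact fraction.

p(2) = -32, p(1) = 2. u₂ = 1 - 2·(1 - 2)/(2 - (-32)) = 18/17.

18/17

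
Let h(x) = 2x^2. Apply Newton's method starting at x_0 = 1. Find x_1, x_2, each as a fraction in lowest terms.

x_1 = 1/2, x_2 = 1/4

h'(x) = 4x.
h(1) = 2, h'(1) = 4, so x_1 = 1 - 2/4 = 1/2.
h(1/2) = 1/2, h'(1/2) = 2, so x_2 = (1/2) - (1/2)/2 = 1/4.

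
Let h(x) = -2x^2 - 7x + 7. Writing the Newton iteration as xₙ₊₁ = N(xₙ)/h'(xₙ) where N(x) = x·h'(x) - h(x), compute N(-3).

-25

h'(x) = -4x - 7.
N(x) = x·h'(x) - h(x) = x·(-4x - 7) - (-2x^2 - 7x + 7) = -2x^2 - 7.
N(-3) = -25.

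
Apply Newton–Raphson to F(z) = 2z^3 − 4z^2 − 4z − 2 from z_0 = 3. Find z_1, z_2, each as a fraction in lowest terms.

z_1 = 37/13, z_2 = 67909/23985

F'(z) = 6z^2 − 8z − 4.
F(3) = 4, F'(3) = 26, so z_1 = 3 − 4/26 = 37/13.
F(37/13) = 712/2197, F'(37/13) = 3690/169, so z_2 = (37/13) − (712/2197)/(3690/169) = 67909/23985.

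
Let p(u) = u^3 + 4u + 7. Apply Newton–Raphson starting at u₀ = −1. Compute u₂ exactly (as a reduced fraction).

p'(u) = 3u^2 + 4.
p(−1) = 2, p'(−1) = 7, so u₁ = (−1) − 2/7 = −9/7.
p(−9/7) = −92/343, p'(−9/7) = 439/49, so u₂ = (−9/7) − (−92/343)/(439/49) = −3859/3073.

−3859/3073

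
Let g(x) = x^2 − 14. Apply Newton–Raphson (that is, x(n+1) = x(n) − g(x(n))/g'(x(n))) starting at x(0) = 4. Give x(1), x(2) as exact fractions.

g'(x) = 2x.
g(4) = 2, g'(4) = 8, so x(1) = 4 − 2/8 = 15/4.
g(15/4) = 1/16, g'(15/4) = 15/2, so x(2) = (15/4) − (1/16)/(15/2) = 449/120.

x(1) = 15/4, x(2) = 449/120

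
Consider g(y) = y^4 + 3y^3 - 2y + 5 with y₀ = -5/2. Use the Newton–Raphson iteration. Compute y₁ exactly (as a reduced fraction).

g'(y) = 4y^3 + 9y^2 - 2.
g(-5/2) = 35/16, g'(-5/2) = -33/4, so y₁ = (-5/2) - (35/16)/(-33/4) = -295/132.

-295/132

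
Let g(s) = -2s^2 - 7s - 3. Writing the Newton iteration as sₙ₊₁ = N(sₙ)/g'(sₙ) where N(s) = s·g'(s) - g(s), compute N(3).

g'(s) = -4s - 7.
N(s) = s·g'(s) - g(s) = s·(-4s - 7) - (-2s^2 - 7s - 3) = -2s^2 + 3.
N(3) = -15.

-15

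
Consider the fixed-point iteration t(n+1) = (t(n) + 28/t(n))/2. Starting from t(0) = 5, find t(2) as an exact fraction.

5609/1060

t(1) = (5 + 28/5)/2 = 53/10.
t(2) = (53/10 + 28/(53/10))/2 = 5609/1060.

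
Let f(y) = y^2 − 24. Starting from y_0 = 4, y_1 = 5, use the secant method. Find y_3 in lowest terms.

436/89

f(4) = −8, f(5) = 1. y_2 = 5 − 1·(5 − 4)/(1 − (−8)) = 44/9.
f(5) = 1, f(44/9) = −8/81. y_3 = (44/9) − (−8/81)·((44/9) − 5)/((−8/81) − 1) = 436/89.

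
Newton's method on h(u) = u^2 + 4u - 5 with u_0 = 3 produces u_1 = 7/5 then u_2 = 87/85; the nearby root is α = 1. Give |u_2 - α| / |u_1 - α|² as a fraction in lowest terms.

5/34

u_1 - α = 7/5 - 1 = 2/5, so |u_1 - α| = 2/5.
u_2 - α = 87/85 - 1 = 2/85, so |u_2 - α| = 2/85.
|u_1 - α|² = 4/25.
Ratio = (2/85) / (4/25) = 5/34.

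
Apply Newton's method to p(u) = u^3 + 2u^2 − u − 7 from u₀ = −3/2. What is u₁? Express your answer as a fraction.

p'(u) = 3u^2 + 4u − 1.
p(−3/2) = −35/8, p'(−3/2) = −1/4, so u₁ = (−3/2) − (−35/8)/(−1/4) = −19.

−19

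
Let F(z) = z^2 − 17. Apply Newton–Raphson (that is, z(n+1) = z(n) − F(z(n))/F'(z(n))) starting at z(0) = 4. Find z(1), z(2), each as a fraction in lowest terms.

z(1) = 33/8, z(2) = 2177/528

F'(z) = 2z.
F(4) = −1, F'(4) = 8, so z(1) = 4 − (−1)/8 = 33/8.
F(33/8) = 1/64, F'(33/8) = 33/4, so z(2) = (33/8) − (1/64)/(33/4) = 2177/528.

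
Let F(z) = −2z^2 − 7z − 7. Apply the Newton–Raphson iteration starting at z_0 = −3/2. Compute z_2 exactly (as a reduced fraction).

−11/6

F'(z) = −4z − 7.
F(−3/2) = −1, F'(−3/2) = −1, so z_1 = (−3/2) − (−1)/(−1) = −5/2.
F(−5/2) = −2, F'(−5/2) = 3, so z_2 = (−5/2) − (−2)/3 = −11/6.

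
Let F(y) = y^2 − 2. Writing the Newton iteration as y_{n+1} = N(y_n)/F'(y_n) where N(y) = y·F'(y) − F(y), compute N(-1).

3

F'(y) = 2y.
N(y) = y·F'(y) − F(y) = y·(2y) − (y^2 − 2) = y^2 + 2.
N(-1) = 3.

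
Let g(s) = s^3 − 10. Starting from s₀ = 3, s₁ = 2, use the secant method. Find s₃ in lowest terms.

g(3) = 17, g(2) = −2. s₂ = 2 − (−2)·(2 − 3)/((−2) − 17) = 40/19.
g(2) = −2, g(40/19) = −4590/6859. s₃ = (40/19) − (−4590/6859)·((40/19) − 2)/((−4590/6859) − (−2)) = 4925/2282.

4925/2282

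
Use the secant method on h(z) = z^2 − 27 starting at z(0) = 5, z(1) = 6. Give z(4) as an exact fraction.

1351/260

h(5) = −2, h(6) = 9. z(2) = 6 − 9·(6 − 5)/(9 − (−2)) = 57/11.
h(6) = 9, h(57/11) = −18/121. z(3) = (57/11) − (−18/121)·((57/11) − 6)/((−18/121) − 9) = 213/41.
h(57/11) = −18/121, h(213/41) = −18/1681. z(4) = (213/41) − (−18/1681)·((213/41) − (57/11))/((−18/1681) − (−18/121)) = 1351/260.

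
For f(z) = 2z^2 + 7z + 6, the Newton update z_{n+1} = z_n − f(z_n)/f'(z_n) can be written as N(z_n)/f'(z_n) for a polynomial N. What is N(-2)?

2

f'(z) = 4z + 7.
N(z) = z·f'(z) − f(z) = z·(4z + 7) − (2z^2 + 7z + 6) = 2z^2 − 6.
N(-2) = 2.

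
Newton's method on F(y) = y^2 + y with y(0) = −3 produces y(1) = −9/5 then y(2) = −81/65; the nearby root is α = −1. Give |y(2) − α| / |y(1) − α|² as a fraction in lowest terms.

5/13

y(1) − α = −9/5 − (−1) = −9/5 + 1 = −4/5, so |y(1) − α| = 4/5.
y(2) − α = −81/65 − (−1) = −81/65 + 1 = −16/65, so |y(2) − α| = 16/65.
|y(1) − α|² = 16/25.
Ratio = (16/65) / (16/25) = 5/13.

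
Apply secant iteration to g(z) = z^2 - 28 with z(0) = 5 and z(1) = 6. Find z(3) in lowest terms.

g(5) = -3, g(6) = 8. z(2) = 6 - 8·(6 - 5)/(8 - (-3)) = 58/11.
g(6) = 8, g(58/11) = -24/121. z(3) = (58/11) - (-24/121)·((58/11) - 6)/((-24/121) - 8) = 164/31.

164/31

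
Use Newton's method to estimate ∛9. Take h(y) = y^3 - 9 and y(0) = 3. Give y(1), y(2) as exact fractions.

y(1) = 7/3, y(2) = 929/441

h'(y) = 3y^2.
h(3) = 18, h'(3) = 27, so y(1) = 3 - 18/27 = 7/3.
h(7/3) = 100/27, h'(7/3) = 49/3, so y(2) = (7/3) - (100/27)/(49/3) = 929/441.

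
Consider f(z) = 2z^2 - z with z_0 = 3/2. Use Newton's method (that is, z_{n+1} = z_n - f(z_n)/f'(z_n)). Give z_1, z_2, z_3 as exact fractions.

f'(z) = 4z - 1.
f(3/2) = 3, f'(3/2) = 5, so z_1 = (3/2) - 3/5 = 9/10.
f(9/10) = 18/25, f'(9/10) = 13/5, so z_2 = (9/10) - (18/25)/(13/5) = 81/130.
f(81/130) = 648/4225, f'(81/130) = 97/65, so z_3 = (81/130) - (648/4225)/(97/65) = 6561/12610.

z_1 = 9/10, z_2 = 81/130, z_3 = 6561/12610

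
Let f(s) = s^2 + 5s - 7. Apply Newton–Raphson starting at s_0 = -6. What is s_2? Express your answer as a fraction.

f'(s) = 2s + 5.
f(-6) = -1, f'(-6) = -7, so s_1 = (-6) - (-1)/(-7) = -43/7.
f(-43/7) = 1/49, f'(-43/7) = -51/7, so s_2 = (-43/7) - (1/49)/(-51/7) = -2192/357.

-2192/357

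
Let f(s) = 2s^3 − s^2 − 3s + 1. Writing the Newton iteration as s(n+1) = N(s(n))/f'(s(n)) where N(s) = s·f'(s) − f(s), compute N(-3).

−118

f'(s) = 6s^2 − 2s − 3.
N(s) = s·f'(s) − f(s) = s·(6s^2 − 2s − 3) − (2s^3 − s^2 − 3s + 1) = 4s^3 − s^2 − 1.
N(-3) = −118.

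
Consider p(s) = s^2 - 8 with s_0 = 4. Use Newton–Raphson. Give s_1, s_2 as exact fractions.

p'(s) = 2s.
p(4) = 8, p'(4) = 8, so s_1 = 4 - 8/8 = 3.
p(3) = 1, p'(3) = 6, so s_2 = 3 - 1/6 = 17/6.

s_1 = 3, s_2 = 17/6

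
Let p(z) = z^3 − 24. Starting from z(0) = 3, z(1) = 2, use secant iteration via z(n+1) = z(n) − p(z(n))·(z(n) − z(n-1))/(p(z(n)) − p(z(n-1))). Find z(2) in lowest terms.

p(3) = 3, p(2) = −16. z(2) = 2 − (−16)·(2 − 3)/((−16) − 3) = 54/19.

54/19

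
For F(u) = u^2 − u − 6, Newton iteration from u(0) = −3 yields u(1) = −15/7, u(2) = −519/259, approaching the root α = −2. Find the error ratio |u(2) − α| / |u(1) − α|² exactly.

7/37

u(1) − α = −15/7 − (−2) = −15/7 + 2 = −1/7, so |u(1) − α| = 1/7.
u(2) − α = −519/259 − (−2) = −519/259 + 2 = −1/259, so |u(2) − α| = 1/259.
|u(1) − α|² = 1/49.
Ratio = (1/259) / (1/49) = 7/37.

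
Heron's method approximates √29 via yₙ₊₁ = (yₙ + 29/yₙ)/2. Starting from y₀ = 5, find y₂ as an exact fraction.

727/135

y₁ = (5 + 29/5)/2 = 27/5.
y₂ = (27/5 + 29/(27/5))/2 = 727/135.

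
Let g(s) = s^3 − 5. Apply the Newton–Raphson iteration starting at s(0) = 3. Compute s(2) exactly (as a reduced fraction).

g'(s) = 3s^2.
g(3) = 22, g'(3) = 27, so s(1) = 3 − 22/27 = 59/27.
g(59/27) = 106964/19683, g'(59/27) = 3481/243, so s(2) = (59/27) − (106964/19683)/(3481/243) = 509173/281961.

509173/281961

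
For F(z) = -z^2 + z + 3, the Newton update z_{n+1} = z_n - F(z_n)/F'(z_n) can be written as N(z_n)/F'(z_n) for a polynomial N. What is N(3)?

F'(z) = -2z + 1.
N(z) = z·F'(z) - F(z) = z·(-2z + 1) - (-z^2 + z + 3) = -z^2 - 3.
N(3) = -12.

-12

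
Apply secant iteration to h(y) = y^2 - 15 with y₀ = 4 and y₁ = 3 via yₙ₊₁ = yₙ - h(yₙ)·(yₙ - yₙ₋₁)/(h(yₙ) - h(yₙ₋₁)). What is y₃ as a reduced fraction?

31/8

h(4) = 1, h(3) = -6. y₂ = 3 - (-6)·(3 - 4)/((-6) - 1) = 27/7.
h(3) = -6, h(27/7) = -6/49. y₃ = (27/7) - (-6/49)·((27/7) - 3)/((-6/49) - (-6)) = 31/8.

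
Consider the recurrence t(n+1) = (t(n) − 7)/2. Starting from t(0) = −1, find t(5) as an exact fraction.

−109/16

t(1) = ((−1) − 7)/2 = −4.
t(2) = ((−4) − 7)/2 = −11/2.
t(3) = ((−11/2) − 7)/2 = −25/4.
t(4) = ((−25/4) − 7)/2 = −53/8.
t(5) = ((−53/8) − 7)/2 = −109/16.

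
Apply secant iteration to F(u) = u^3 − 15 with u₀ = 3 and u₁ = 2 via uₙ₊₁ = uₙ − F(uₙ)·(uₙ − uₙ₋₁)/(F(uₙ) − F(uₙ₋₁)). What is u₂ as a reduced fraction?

45/19

F(3) = 12, F(2) = −7. u₂ = 2 − (−7)·(2 − 3)/((−7) − 12) = 45/19.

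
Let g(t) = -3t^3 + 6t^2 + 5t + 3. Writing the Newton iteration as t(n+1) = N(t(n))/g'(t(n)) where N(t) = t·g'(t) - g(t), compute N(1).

g'(t) = -9t^2 + 12t + 5.
N(t) = t·g'(t) - g(t) = t·(-9t^2 + 12t + 5) - (-3t^3 + 6t^2 + 5t + 3) = -6t^3 + 6t^2 - 3.
N(1) = -3.

-3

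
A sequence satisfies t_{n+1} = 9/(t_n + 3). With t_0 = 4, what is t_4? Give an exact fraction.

t_1 = 9/(4 + 3) = 9/7.
t_2 = 9/(9/7 + 3) = 21/10.
t_3 = 9/(21/10 + 3) = 30/17.
t_4 = 9/(30/17 + 3) = 17/9.

17/9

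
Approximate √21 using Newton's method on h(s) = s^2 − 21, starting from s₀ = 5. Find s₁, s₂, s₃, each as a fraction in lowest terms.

h'(s) = 2s.
h(5) = 4, h'(5) = 10, so s₁ = 5 − 4/10 = 23/5.
h(23/5) = 4/25, h'(23/5) = 46/5, so s₂ = (23/5) − (4/25)/(46/5) = 527/115.
h(527/115) = 4/13225, h'(527/115) = 1054/115, so s₃ = (527/115) − (4/13225)/(1054/115) = 277727/60605.

s₁ = 23/5, s₂ = 527/115, s₃ = 277727/60605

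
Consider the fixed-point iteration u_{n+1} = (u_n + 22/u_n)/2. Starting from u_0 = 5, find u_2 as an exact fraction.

4409/940

u_1 = (5 + 22/5)/2 = 47/10.
u_2 = (47/10 + 22/(47/10))/2 = 4409/940.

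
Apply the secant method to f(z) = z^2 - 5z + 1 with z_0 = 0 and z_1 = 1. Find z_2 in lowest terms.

f(0) = 1, f(1) = -3. z_2 = 1 - (-3)·(1 - 0)/((-3) - 1) = 1/4.

1/4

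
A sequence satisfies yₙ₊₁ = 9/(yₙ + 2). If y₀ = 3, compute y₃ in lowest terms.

171/83

y₁ = 9/(3 + 2) = 9/5.
y₂ = 9/(9/5 + 2) = 45/19.
y₃ = 9/(45/19 + 2) = 171/83.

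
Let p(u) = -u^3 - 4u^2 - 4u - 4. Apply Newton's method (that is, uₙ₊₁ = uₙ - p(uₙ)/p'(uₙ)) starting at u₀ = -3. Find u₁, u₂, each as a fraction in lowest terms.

p'(u) = -3u^2 - 8u - 4.
p(-3) = -1, p'(-3) = -7, so u₁ = (-3) - (-1)/(-7) = -22/7.
p(-22/7) = 36/343, p'(-22/7) = -416/49, so u₂ = (-22/7) - (36/343)/(-416/49) = -2279/728.

u₁ = -22/7, u₂ = -2279/728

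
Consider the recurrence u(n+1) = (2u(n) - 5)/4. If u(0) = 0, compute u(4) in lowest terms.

-75/32

u(1) = (2·0 - 5)/4 = -5/4.
u(2) = (2·(-5/4) - 5)/4 = -15/8.
u(3) = (2·(-15/8) - 5)/4 = -35/16.
u(4) = (2·(-35/16) - 5)/4 = -75/32.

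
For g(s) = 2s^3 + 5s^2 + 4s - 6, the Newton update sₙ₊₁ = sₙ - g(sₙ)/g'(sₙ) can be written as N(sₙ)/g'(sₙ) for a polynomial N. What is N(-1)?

g'(s) = 6s^2 + 10s + 4.
N(s) = s·g'(s) - g(s) = s·(6s^2 + 10s + 4) - (2s^3 + 5s^2 + 4s - 6) = 4s^3 + 5s^2 + 6.
N(-1) = 7.

7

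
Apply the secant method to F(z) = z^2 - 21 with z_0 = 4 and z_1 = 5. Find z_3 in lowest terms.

F(4) = -5, F(5) = 4. z_2 = 5 - 4·(5 - 4)/(4 - (-5)) = 41/9.
F(5) = 4, F(41/9) = -20/81. z_3 = (41/9) - (-20/81)·((41/9) - 5)/((-20/81) - 4) = 197/43.

197/43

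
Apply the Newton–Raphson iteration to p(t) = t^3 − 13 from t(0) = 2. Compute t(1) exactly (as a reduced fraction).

p'(t) = 3t^2.
p(2) = −5, p'(2) = 12, so t(1) = 2 − (−5)/12 = 29/12.

29/12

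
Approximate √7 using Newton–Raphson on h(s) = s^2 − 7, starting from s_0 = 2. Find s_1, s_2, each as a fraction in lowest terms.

s_1 = 11/4, s_2 = 233/88

h'(s) = 2s.
h(2) = −3, h'(2) = 4, so s_1 = 2 − (−3)/4 = 11/4.
h(11/4) = 9/16, h'(11/4) = 11/2, so s_2 = (11/4) − (9/16)/(11/2) = 233/88.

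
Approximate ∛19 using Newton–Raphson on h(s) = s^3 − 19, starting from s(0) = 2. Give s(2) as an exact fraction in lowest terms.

59291/22050

h'(s) = 3s^2.
h(2) = −11, h'(2) = 12, so s(1) = 2 − (−11)/12 = 35/12.
h(35/12) = 10043/1728, h'(35/12) = 1225/48, so s(2) = (35/12) − (10043/1728)/(1225/48) = 59291/22050.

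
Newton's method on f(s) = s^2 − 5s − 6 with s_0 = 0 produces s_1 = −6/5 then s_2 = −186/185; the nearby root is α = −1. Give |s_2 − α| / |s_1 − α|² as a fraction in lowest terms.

s_1 − α = −6/5 − (−1) = −6/5 + 1 = −1/5, so |s_1 − α| = 1/5.
s_2 − α = −186/185 − (−1) = −186/185 + 1 = −1/185, so |s_2 − α| = 1/185.
|s_1 − α|² = 1/25.
Ratio = (1/185) / (1/25) = 5/37.

5/37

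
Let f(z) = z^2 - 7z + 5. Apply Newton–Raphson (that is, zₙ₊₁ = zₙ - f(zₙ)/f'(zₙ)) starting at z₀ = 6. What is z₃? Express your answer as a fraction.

607771/98145

f'(z) = 2z - 7.
f(6) = -1, f'(6) = 5, so z₁ = 6 - (-1)/5 = 31/5.
f(31/5) = 1/25, f'(31/5) = 27/5, so z₂ = (31/5) - (1/25)/(27/5) = 836/135.
f(836/135) = 1/18225, f'(836/135) = 727/135, so z₃ = (836/135) - (1/18225)/(727/135) = 607771/98145.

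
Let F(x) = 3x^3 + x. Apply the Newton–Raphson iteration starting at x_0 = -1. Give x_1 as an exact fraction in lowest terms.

-3/5

F'(x) = 9x^2 + 1.
F(-1) = -4, F'(-1) = 10, so x_1 = (-1) - (-4)/10 = -3/5.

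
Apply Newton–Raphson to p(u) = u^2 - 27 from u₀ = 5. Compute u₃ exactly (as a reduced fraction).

3650401/702520

p'(u) = 2u.
p(5) = -2, p'(5) = 10, so u₁ = 5 - (-2)/10 = 26/5.
p(26/5) = 1/25, p'(26/5) = 52/5, so u₂ = (26/5) - (1/25)/(52/5) = 1351/260.
p(1351/260) = 1/67600, p'(1351/260) = 1351/130, so u₃ = (1351/260) - (1/67600)/(1351/130) = 3650401/702520.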